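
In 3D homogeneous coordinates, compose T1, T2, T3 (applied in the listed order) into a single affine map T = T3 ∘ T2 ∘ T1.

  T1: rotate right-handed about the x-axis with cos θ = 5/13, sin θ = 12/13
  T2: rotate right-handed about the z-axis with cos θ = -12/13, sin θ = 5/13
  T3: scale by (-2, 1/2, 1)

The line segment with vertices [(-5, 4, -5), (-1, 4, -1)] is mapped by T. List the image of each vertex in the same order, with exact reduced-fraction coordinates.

image vertices: (-760/169, -1285/338, 23/13), (8/169, -449/338, 43/13)

T1 rotate right-handed about the x-axis with cos θ = 5/13, sin θ = 12/13: (-5, 4, -5) → (-5, 80/13, 23/13); (-1, 4, -1) → (-1, 32/13, 43/13)
T2 rotate right-handed about the z-axis with cos θ = -12/13, sin θ = 5/13: (-5, 80/13, 23/13) → (380/169, -1285/169, 23/13); (-1, 32/13, 43/13) → (-4/169, -449/169, 43/13)
T3 scale by (-2, 1/2, 1): (380/169, -1285/169, 23/13) → (-760/169, -1285/338, 23/13); (-4/169, -449/169, 43/13) → (8/169, -449/338, 43/13)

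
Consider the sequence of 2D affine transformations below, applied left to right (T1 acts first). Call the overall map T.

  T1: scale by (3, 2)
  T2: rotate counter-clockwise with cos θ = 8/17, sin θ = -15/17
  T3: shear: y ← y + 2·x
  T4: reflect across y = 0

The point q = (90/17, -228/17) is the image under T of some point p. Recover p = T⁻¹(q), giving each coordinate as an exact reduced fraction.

p = (0, 3)

T1 = [3 0 0; 0 2 0; 0 0 1]
T2·T1 = [24/17 30/17 0; -45/17 16/17 0; 0 0 1]
T3·…·T1 = [24/17 30/17 0; 3/17 76/17 0; 0 0 1]
T4·…·T1 = [24/17 30/17 0; -3/17 -76/17 0; 0 0 1]
det M = -6; M⁻¹ = [38/51 5/17 0; -1/34 -4/17 0; 0 0 1]
M⁻¹ · (90/17, -228/17)ᵀ = (0, 3)ᵀ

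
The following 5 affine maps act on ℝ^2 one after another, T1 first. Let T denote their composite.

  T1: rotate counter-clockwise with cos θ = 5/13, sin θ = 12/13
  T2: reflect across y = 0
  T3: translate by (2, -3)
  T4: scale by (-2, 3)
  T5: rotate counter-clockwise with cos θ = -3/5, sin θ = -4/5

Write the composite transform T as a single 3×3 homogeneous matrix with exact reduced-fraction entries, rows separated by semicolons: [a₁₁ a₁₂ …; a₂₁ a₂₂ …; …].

T1 = [5/13 -12/13 0; 12/13 5/13 0; 0 0 1]
T2·T1 = [5/13 -12/13 0; -12/13 -5/13 0; 0 0 1]
T3·…·T1 = [5/13 -12/13 2; -12/13 -5/13 -3; 0 0 1]
T4·…·T1 = [-10/13 24/13 -4; -36/13 -15/13 -9; 0 0 1]
T5·…·T1 = [-114/65 -132/65 -24/5; 148/65 -51/65 43/5; 0 0 1]

T = [-114/65 -132/65 -24/5; 148/65 -51/65 43/5; 0 0 1]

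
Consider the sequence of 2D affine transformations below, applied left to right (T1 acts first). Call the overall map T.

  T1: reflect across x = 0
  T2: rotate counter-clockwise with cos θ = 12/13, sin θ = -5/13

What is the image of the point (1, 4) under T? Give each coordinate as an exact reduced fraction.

T1 reflect across x = 0: (1, 4) → (-1, 4)
T2 rotate counter-clockwise with cos θ = 12/13, sin θ = -5/13: (-1, 4) → (8/13, 53/13)

T(p) = (8/13, 53/13)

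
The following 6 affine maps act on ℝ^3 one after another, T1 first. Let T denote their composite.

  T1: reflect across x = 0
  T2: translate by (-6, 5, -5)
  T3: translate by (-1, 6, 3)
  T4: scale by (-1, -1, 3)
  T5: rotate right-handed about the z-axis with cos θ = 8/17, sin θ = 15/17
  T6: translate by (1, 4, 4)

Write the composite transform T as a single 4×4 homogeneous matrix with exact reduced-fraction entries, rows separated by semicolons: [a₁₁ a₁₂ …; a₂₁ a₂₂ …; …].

T1 = [-1 0 0 0; 0 1 0 0; 0 0 1 0; 0 0 0 1]
T2·T1 = [-1 0 0 -6; 0 1 0 5; 0 0 1 -5; 0 0 0 1]
T3·…·T1 = [-1 0 0 -7; 0 1 0 11; 0 0 1 -2; 0 0 0 1]
T4·…·T1 = [1 0 0 7; 0 -1 0 -11; 0 0 3 -6; 0 0 0 1]
T5·…·T1 = [8/17 15/17 0 13; 15/17 -8/17 0 1; 0 0 3 -6; 0 0 0 1]
T6·…·T1 = [8/17 15/17 0 14; 15/17 -8/17 0 5; 0 0 3 -2; 0 0 0 1]

T = [8/17 15/17 0 14; 15/17 -8/17 0 5; 0 0 3 -2; 0 0 0 1]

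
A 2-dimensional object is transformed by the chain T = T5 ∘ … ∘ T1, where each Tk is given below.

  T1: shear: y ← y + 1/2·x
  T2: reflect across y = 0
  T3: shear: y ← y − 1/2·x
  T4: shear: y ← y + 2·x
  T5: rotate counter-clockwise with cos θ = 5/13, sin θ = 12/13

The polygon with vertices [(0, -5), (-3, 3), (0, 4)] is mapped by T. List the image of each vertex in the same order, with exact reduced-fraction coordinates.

T1 shear: y ← y + 1/2·x: (0, -5) → (0, -5); (-3, 3) → (-3, 3/2); (0, 4) → (0, 4)
T2 reflect across y = 0: (0, -5) → (0, 5); (-3, 3/2) → (-3, -3/2); (0, 4) → (0, -4)
T3 shear: y ← y − 1/2·x: (0, 5) → (0, 5); (-3, -3/2) → (-3, 0); (0, -4) → (0, -4)
T4 shear: y ← y + 2·x: (0, 5) → (0, 5); (-3, 0) → (-3, -6); (0, -4) → (0, -4)
T5 rotate counter-clockwise with cos θ = 5/13, sin θ = 12/13: (0, 5) → (-60/13, 25/13); (-3, -6) → (57/13, -66/13); (0, -4) → (48/13, -20/13)

image vertices: (-60/13, 25/13), (57/13, -66/13), (48/13, -20/13)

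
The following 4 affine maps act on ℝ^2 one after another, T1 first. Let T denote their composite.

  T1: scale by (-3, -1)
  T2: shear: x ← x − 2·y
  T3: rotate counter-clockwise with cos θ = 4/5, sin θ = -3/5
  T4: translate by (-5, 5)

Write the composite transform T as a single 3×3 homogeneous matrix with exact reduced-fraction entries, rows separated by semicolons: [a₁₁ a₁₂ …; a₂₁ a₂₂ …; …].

T = [-12/5 1 -5; 9/5 -2 5; 0 0 1]

T1 = [-3 0 0; 0 -1 0; 0 0 1]
T2·T1 = [-3 2 0; 0 -1 0; 0 0 1]
T3·…·T1 = [-12/5 1 0; 9/5 -2 0; 0 0 1]
T4·…·T1 = [-12/5 1 -5; 9/5 -2 5; 0 0 1]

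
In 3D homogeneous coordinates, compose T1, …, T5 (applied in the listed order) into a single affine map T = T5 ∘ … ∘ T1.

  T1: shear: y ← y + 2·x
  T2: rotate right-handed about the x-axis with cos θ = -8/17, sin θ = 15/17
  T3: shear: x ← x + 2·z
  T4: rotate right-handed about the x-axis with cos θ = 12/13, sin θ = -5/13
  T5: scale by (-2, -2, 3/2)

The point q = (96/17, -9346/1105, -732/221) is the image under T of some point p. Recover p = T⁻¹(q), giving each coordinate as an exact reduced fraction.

p = (-2, 7/5, -4)

T1 = [1 0 0 0; 2 1 0 0; 0 0 1 0; 0 0 0 1]
T2·T1 = [1 0 0 0; -16/17 -8/17 -15/17 0; 30/17 15/17 -8/17 0; 0 0 0 1]
T3·…·T1 = [77/17 30/17 -16/17 0; -16/17 -8/17 -15/17 0; 30/17 15/17 -8/17 0; 0 0 0 1]
T4·…·T1 = [77/17 30/17 -16/17 0; -42/221 -21/221 -220/221 0; 440/221 220/221 -21/221 0; 0 0 0 1]
T5·…·T1 = [-154/17 -60/17 32/17 0; 84/221 42/221 440/221 0; 660/221 330/221 -63/442 0; 0 0 0 1]
det M = 6; M⁻¹ = [-1/2 5/13 -16/13 0; 1 -319/442 2072/663 0; 0 110/221 -14/221 0; 0 0 0 1]
M⁻¹ · (96/17, -9346/1105, -732/221)ᵀ = (-2, 7/5, -4)ᵀ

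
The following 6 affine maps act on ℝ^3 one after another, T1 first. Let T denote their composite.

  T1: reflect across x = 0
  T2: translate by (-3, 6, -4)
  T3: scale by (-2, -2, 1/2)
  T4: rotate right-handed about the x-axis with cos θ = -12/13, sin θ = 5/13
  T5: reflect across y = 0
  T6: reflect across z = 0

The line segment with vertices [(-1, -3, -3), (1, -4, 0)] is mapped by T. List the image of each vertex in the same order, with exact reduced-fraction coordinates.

image vertices: (4, -179/26, -12/13), (8, -58/13, -4/13)

T1 reflect across x = 0: (-1, -3, -3) → (1, -3, -3); (1, -4, 0) → (-1, -4, 0)
T2 translate by (-3, 6, -4): (1, -3, -3) → (-2, 3, -7); (-1, -4, 0) → (-4, 2, -4)
T3 scale by (-2, -2, 1/2): (-2, 3, -7) → (4, -6, -7/2); (-4, 2, -4) → (8, -4, -2)
T4 rotate right-handed about the x-axis with cos θ = -12/13, sin θ = 5/13: (4, -6, -7/2) → (4, 179/26, 12/13); (8, -4, -2) → (8, 58/13, 4/13)
T5 reflect across y = 0: (4, 179/26, 12/13) → (4, -179/26, 12/13); (8, 58/13, 4/13) → (8, -58/13, 4/13)
T6 reflect across z = 0: (4, -179/26, 12/13) → (4, -179/26, -12/13); (8, -58/13, 4/13) → (8, -58/13, -4/13)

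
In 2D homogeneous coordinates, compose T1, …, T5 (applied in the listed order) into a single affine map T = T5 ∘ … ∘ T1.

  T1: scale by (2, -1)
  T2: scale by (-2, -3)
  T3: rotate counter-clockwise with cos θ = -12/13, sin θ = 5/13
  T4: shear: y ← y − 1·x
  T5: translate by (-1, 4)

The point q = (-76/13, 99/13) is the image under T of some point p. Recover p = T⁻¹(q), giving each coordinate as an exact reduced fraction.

T1 = [2 0 0; 0 -1 0; 0 0 1]
T2·T1 = [-4 0 0; 0 3 0; 0 0 1]
T3·…·T1 = [48/13 -15/13 0; -20/13 -36/13 0; 0 0 1]
T4·…·T1 = [48/13 -15/13 0; -68/13 -21/13 0; 0 0 1]
T5·…·T1 = [48/13 -15/13 -1; -68/13 -21/13 4; 0 0 1]
det M = -12; M⁻¹ = [7/52 -5/52 27/52; -17/39 -4/13 31/39; 0 0 1]
M⁻¹ · (-76/13, 99/13)ᵀ = (-1, 1)ᵀ

p = (-1, 1)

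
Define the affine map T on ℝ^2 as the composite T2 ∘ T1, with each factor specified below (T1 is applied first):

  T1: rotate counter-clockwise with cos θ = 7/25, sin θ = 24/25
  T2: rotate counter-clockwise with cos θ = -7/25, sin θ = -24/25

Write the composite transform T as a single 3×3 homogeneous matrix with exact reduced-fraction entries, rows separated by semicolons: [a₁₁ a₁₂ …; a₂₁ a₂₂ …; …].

T1 = [7/25 -24/25 0; 24/25 7/25 0; 0 0 1]
T2·T1 = [527/625 336/625 0; -336/625 527/625 0; 0 0 1]

T = [527/625 336/625 0; -336/625 527/625 0; 0 0 1]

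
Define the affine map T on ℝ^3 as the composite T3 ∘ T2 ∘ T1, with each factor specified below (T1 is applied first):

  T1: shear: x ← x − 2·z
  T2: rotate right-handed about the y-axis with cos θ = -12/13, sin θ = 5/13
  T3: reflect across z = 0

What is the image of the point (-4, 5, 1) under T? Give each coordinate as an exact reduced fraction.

T(p) = (77/13, 5, -18/13)

T1 shear: x ← x − 2·z: (-4, 5, 1) → (-6, 5, 1)
T2 rotate right-handed about the y-axis with cos θ = -12/13, sin θ = 5/13: (-6, 5, 1) → (77/13, 5, 18/13)
T3 reflect across z = 0: (77/13, 5, 18/13) → (77/13, 5, -18/13)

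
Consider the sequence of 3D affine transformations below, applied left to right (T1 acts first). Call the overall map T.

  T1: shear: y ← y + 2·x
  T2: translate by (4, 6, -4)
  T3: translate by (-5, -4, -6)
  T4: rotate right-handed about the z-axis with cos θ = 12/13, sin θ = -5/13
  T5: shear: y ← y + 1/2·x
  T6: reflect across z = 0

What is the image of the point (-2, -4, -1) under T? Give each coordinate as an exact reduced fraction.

T1 shear: y ← y + 2·x: (-2, -4, -1) → (-2, -8, -1)
T2 translate by (4, 6, -4): (-2, -8, -1) → (2, -2, -5)
T3 translate by (-5, -4, -6): (2, -2, -5) → (-3, -6, -11)
T4 rotate right-handed about the z-axis with cos θ = 12/13, sin θ = -5/13: (-3, -6, -11) → (-66/13, -57/13, -11)
T5 shear: y ← y + 1/2·x: (-66/13, -57/13, -11) → (-66/13, -90/13, -11)
T6 reflect across z = 0: (-66/13, -90/13, -11) → (-66/13, -90/13, 11)

T(p) = (-66/13, -90/13, 11)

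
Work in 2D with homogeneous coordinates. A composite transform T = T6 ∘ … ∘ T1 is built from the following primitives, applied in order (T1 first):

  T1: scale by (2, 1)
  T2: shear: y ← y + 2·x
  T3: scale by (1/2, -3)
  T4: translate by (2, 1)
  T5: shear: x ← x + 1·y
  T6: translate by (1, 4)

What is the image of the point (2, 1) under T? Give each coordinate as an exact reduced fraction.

T(p) = (-21, -22)

T1 scale by (2, 1): (2, 1) → (4, 1)
T2 shear: y ← y + 2·x: (4, 1) → (4, 9)
T3 scale by (1/2, -3): (4, 9) → (2, -27)
T4 translate by (2, 1): (2, -27) → (4, -26)
T5 shear: x ← x + 1·y: (4, -26) → (-22, -26)
T6 translate by (1, 4): (-22, -26) → (-21, -22)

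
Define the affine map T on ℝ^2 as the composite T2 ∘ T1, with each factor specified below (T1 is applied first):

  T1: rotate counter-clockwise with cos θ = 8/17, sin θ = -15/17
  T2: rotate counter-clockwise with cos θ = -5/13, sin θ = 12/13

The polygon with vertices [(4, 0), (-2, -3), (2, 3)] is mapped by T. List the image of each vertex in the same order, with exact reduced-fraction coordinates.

image vertices: (560/221, 684/221), (233/221, -762/221), (-233/221, 762/221)

T1 rotate counter-clockwise with cos θ = 8/17, sin θ = -15/17: (4, 0) → (32/17, -60/17); (-2, -3) → (-61/17, 6/17); (2, 3) → (61/17, -6/17)
T2 rotate counter-clockwise with cos θ = -5/13, sin θ = 12/13: (32/17, -60/17) → (560/221, 684/221); (-61/17, 6/17) → (233/221, -762/221); (61/17, -6/17) → (-233/221, 762/221)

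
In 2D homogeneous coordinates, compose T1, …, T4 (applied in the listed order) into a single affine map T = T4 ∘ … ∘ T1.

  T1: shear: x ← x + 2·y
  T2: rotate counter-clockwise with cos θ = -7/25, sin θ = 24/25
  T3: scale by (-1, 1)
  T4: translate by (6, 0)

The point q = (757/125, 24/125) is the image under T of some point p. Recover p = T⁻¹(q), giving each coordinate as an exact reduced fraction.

T1 = [1 2 0; 0 1 0; 0 0 1]
T2·T1 = [-7/25 -38/25 0; 24/25 41/25 0; 0 0 1]
T3·…·T1 = [7/25 38/25 0; 24/25 41/25 0; 0 0 1]
T4·…·T1 = [7/25 38/25 6; 24/25 41/25 0; 0 0 1]
det M = -1; M⁻¹ = [-41/25 38/25 246/25; 24/25 -7/25 -144/25; 0 0 1]
M⁻¹ · (757/125, 24/125)ᵀ = (1/5, 0)ᵀ

p = (1/5, 0)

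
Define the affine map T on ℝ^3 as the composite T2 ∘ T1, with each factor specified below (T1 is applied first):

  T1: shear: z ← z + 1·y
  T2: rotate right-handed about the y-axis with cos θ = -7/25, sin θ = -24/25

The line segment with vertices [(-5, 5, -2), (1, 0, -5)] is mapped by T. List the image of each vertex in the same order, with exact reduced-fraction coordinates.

T1 shear: z ← z + 1·y: (-5, 5, -2) → (-5, 5, 3); (1, 0, -5) → (1, 0, -5)
T2 rotate right-handed about the y-axis with cos θ = -7/25, sin θ = -24/25: (-5, 5, 3) → (-37/25, 5, -141/25); (1, 0, -5) → (113/25, 0, 59/25)

image vertices: (-37/25, 5, -141/25), (113/25, 0, 59/25)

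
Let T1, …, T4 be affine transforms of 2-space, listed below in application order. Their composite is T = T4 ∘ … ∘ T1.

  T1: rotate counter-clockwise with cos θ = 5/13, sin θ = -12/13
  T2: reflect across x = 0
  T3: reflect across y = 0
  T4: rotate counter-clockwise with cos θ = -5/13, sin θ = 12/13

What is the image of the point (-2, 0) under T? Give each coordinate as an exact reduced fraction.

T1 rotate counter-clockwise with cos θ = 5/13, sin θ = -12/13: (-2, 0) → (-10/13, 24/13)
T2 reflect across x = 0: (-10/13, 24/13) → (10/13, 24/13)
T3 reflect across y = 0: (10/13, 24/13) → (10/13, -24/13)
T4 rotate counter-clockwise with cos θ = -5/13, sin θ = 12/13: (10/13, -24/13) → (238/169, 240/169)

T(p) = (238/169, 240/169)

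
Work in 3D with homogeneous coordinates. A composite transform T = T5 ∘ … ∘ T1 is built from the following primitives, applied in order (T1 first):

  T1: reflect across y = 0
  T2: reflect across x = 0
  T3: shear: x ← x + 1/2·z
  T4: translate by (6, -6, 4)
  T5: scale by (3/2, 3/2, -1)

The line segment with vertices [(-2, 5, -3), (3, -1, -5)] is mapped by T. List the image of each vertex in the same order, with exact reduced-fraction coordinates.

T1 reflect across y = 0: (-2, 5, -3) → (-2, -5, -3); (3, -1, -5) → (3, 1, -5)
T2 reflect across x = 0: (-2, -5, -3) → (2, -5, -3); (3, 1, -5) → (-3, 1, -5)
T3 shear: x ← x + 1/2·z: (2, -5, -3) → (1/2, -5, -3); (-3, 1, -5) → (-11/2, 1, -5)
T4 translate by (6, -6, 4): (1/2, -5, -3) → (13/2, -11, 1); (-11/2, 1, -5) → (1/2, -5, -1)
T5 scale by (3/2, 3/2, -1): (13/2, -11, 1) → (39/4, -33/2, -1); (1/2, -5, -1) → (3/4, -15/2, 1)

image vertices: (39/4, -33/2, -1), (3/4, -15/2, 1)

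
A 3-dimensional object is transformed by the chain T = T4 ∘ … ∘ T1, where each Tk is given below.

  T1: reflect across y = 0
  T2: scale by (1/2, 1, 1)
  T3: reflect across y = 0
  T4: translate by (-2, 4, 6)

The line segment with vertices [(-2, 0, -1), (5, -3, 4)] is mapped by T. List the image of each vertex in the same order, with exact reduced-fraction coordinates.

image vertices: (-3, 4, 5), (1/2, 1, 10)

T1 reflect across y = 0: (-2, 0, -1) → (-2, 0, -1); (5, -3, 4) → (5, 3, 4)
T2 scale by (1/2, 1, 1): (-2, 0, -1) → (-1, 0, -1); (5, 3, 4) → (5/2, 3, 4)
T3 reflect across y = 0: (-1, 0, -1) → (-1, 0, -1); (5/2, 3, 4) → (5/2, -3, 4)
T4 translate by (-2, 4, 6): (-1, 0, -1) → (-3, 4, 5); (5/2, -3, 4) → (1/2, 1, 10)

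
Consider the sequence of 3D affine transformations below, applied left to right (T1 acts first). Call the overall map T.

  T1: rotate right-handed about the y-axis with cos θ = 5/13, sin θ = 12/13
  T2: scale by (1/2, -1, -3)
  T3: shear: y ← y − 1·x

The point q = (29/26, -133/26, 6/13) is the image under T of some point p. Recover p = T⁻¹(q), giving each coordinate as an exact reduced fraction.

T1 = [5/13 0 12/13 0; 0 1 0 0; -12/13 0 5/13 0; 0 0 0 1]
T2·T1 = [5/26 0 6/13 0; 0 -1 0 0; 36/13 0 -15/13 0; 0 0 0 1]
T3·…·T1 = [5/26 0 6/13 0; -5/26 -1 -6/13 0; 36/13 0 -15/13 0; 0 0 0 1]
det M = 3/2; M⁻¹ = [10/13 0 4/13 0; -1 -1 0 0; 24/13 0 -5/39 0; 0 0 0 1]
M⁻¹ · (29/26, -133/26, 6/13)ᵀ = (1, 4, 2)ᵀ

p = (1, 4, 2)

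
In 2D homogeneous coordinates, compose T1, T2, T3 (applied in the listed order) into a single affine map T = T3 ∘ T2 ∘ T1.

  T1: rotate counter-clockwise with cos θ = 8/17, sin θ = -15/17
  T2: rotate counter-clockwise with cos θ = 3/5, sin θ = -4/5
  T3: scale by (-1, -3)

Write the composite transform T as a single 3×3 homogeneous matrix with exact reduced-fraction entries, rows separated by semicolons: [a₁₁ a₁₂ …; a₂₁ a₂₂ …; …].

T = [36/85 -77/85 0; 231/85 108/85 0; 0 0 1]

T1 = [8/17 15/17 0; -15/17 8/17 0; 0 0 1]
T2·T1 = [-36/85 77/85 0; -77/85 -36/85 0; 0 0 1]
T3·…·T1 = [36/85 -77/85 0; 231/85 108/85 0; 0 0 1]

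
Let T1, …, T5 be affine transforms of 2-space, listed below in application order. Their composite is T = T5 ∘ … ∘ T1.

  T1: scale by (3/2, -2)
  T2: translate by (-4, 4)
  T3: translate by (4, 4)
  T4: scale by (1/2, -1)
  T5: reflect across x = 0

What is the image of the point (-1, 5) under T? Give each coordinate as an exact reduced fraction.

T1 scale by (3/2, -2): (-1, 5) → (-3/2, -10)
T2 translate by (-4, 4): (-3/2, -10) → (-11/2, -6)
T3 translate by (4, 4): (-11/2, -6) → (-3/2, -2)
T4 scale by (1/2, -1): (-3/2, -2) → (-3/4, 2)
T5 reflect across x = 0: (-3/4, 2) → (3/4, 2)

T(p) = (3/4, 2)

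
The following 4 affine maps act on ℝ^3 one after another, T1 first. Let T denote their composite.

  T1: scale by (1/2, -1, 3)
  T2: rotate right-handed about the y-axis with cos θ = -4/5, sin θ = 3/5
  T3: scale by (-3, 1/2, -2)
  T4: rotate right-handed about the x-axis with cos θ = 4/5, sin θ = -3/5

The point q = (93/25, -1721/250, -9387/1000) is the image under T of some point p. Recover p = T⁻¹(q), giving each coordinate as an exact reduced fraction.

T1 = [1/2 0 0 0; 0 -1 0 0; 0 0 3 0; 0 0 0 1]
T2·T1 = [-2/5 0 9/5 0; 0 -1 0 0; -3/10 0 -12/5 0; 0 0 0 1]
T3·…·T1 = [6/5 0 -27/5 0; 0 -1/2 0 0; 3/5 0 24/5 0; 0 0 0 1]
T4·…·T1 = [6/5 0 -27/5 0; 9/25 -2/5 72/25 0; 12/25 3/10 96/25 0; 0 0 0 1]
det M = -9/2; M⁻¹ = [8/15 9/25 12/25 0; 0 -8/5 6/5 0; -1/15 2/25 8/75 0; 0 0 0 1]
M⁻¹ · (93/25, -1721/250, -9387/1000)ᵀ = (-5, -1/4, -9/5)ᵀ

p = (-5, -1/4, -9/5)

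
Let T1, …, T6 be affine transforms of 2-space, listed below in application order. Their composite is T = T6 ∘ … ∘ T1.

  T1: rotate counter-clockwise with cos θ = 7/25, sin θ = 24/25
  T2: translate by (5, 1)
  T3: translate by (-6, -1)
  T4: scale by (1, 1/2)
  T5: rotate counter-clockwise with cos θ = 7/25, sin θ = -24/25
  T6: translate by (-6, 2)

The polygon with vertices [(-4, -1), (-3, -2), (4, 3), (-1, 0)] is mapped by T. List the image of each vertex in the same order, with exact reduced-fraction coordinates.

image vertices: (-5189/625, 3171/1250), (-4768/625, 901/625), (-2829/625, 6631/1250), (-4262/625, 1934/625)

T1 rotate counter-clockwise with cos θ = 7/25, sin θ = 24/25: (-4, -1) → (-4/25, -103/25); (-3, -2) → (27/25, -86/25); (4, 3) → (-44/25, 117/25); (-1, 0) → (-7/25, -24/25)
T2 translate by (5, 1): (-4/25, -103/25) → (121/25, -78/25); (27/25, -86/25) → (152/25, -61/25); (-44/25, 117/25) → (81/25, 142/25); (-7/25, -24/25) → (118/25, 1/25)
T3 translate by (-6, -1): (121/25, -78/25) → (-29/25, -103/25); (152/25, -61/25) → (2/25, -86/25); (81/25, 142/25) → (-69/25, 117/25); (118/25, 1/25) → (-32/25, -24/25)
T4 scale by (1, 1/2): (-29/25, -103/25) → (-29/25, -103/50); (2/25, -86/25) → (2/25, -43/25); (-69/25, 117/25) → (-69/25, 117/50); (-32/25, -24/25) → (-32/25, -12/25)
T5 rotate counter-clockwise with cos θ = 7/25, sin θ = -24/25: (-29/25, -103/50) → (-1439/625, 671/1250); (2/25, -43/25) → (-1018/625, -349/625); (-69/25, 117/50) → (921/625, 4131/1250); (-32/25, -12/25) → (-512/625, 684/625)
T6 translate by (-6, 2): (-1439/625, 671/1250) → (-5189/625, 3171/1250); (-1018/625, -349/625) → (-4768/625, 901/625); (921/625, 4131/1250) → (-2829/625, 6631/1250); (-512/625, 684/625) → (-4262/625, 1934/625)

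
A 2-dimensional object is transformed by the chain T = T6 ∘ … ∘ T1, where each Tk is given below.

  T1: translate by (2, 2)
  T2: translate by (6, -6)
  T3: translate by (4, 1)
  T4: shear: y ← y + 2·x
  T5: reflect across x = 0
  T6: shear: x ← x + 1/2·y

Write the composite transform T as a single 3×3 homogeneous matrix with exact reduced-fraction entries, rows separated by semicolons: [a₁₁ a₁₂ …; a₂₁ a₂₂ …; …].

T1 = [1 0 2; 0 1 2; 0 0 1]
T2·T1 = [1 0 8; 0 1 -4; 0 0 1]
T3·…·T1 = [1 0 12; 0 1 -3; 0 0 1]
T4·…·T1 = [1 0 12; 2 1 21; 0 0 1]
T5·…·T1 = [-1 0 -12; 2 1 21; 0 0 1]
T6·…·T1 = [0 1/2 -3/2; 2 1 21; 0 0 1]

T = [0 1/2 -3/2; 2 1 21; 0 0 1]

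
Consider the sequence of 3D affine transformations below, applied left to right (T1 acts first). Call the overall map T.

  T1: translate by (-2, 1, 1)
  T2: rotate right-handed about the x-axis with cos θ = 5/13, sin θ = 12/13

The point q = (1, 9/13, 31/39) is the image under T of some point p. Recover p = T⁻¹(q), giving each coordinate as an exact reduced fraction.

p = (3, 0, -4/3)

T1 = [1 0 0 -2; 0 1 0 1; 0 0 1 1; 0 0 0 1]
T2·T1 = [1 0 0 -2; 0 5/13 -12/13 -7/13; 0 12/13 5/13 17/13; 0 0 0 1]
det M = 1; M⁻¹ = [1 0 0 2; 0 5/13 12/13 -1; 0 -12/13 5/13 -1; 0 0 0 1]
M⁻¹ · (1, 9/13, 31/39)ᵀ = (3, 0, -4/3)ᵀ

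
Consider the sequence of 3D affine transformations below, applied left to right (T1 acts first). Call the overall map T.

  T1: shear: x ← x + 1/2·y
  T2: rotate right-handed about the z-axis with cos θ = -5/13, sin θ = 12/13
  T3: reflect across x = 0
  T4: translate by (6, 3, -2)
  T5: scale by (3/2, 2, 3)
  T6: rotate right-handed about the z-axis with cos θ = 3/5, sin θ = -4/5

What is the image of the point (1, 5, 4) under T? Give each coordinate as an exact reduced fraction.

T1 shear: x ← x + 1/2·y: (1, 5, 4) → (7/2, 5, 4)
T2 rotate right-handed about the z-axis with cos θ = -5/13, sin θ = 12/13: (7/2, 5, 4) → (-155/26, 17/13, 4)
T3 reflect across x = 0: (-155/26, 17/13, 4) → (155/26, 17/13, 4)
T4 translate by (6, 3, -2): (155/26, 17/13, 4) → (311/26, 56/13, 2)
T5 scale by (3/2, 2, 3): (311/26, 56/13, 2) → (933/52, 112/13, 6)
T6 rotate right-handed about the z-axis with cos θ = 3/5, sin θ = -4/5: (933/52, 112/13, 6) → (4591/260, -597/65, 6)

T(p) = (4591/260, -597/65, 6)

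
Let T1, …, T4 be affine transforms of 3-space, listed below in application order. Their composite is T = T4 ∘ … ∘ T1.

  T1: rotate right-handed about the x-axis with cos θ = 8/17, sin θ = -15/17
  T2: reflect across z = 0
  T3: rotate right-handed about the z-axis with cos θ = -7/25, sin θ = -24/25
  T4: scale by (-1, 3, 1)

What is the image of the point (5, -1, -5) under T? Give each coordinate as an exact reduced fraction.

T1 rotate right-handed about the x-axis with cos θ = 8/17, sin θ = -15/17: (5, -1, -5) → (5, -83/17, -25/17)
T2 reflect across z = 0: (5, -83/17, -25/17) → (5, -83/17, 25/17)
T3 rotate right-handed about the z-axis with cos θ = -7/25, sin θ = -24/25: (5, -83/17, 25/17) → (-2587/425, -1459/425, 25/17)
T4 scale by (-1, 3, 1): (-2587/425, -1459/425, 25/17) → (2587/425, -4377/425, 25/17)

T(p) = (2587/425, -4377/425, 25/17)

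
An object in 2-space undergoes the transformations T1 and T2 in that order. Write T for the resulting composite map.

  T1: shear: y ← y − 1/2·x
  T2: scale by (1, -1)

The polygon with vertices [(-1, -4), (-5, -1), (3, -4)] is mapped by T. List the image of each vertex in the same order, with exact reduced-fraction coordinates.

image vertices: (-1, 7/2), (-5, -3/2), (3, 11/2)

T1 shear: y ← y − 1/2·x: (-1, -4) → (-1, -7/2); (-5, -1) → (-5, 3/2); (3, -4) → (3, -11/2)
T2 scale by (1, -1): (-1, -7/2) → (-1, 7/2); (-5, 3/2) → (-5, -3/2); (3, -11/2) → (3, 11/2)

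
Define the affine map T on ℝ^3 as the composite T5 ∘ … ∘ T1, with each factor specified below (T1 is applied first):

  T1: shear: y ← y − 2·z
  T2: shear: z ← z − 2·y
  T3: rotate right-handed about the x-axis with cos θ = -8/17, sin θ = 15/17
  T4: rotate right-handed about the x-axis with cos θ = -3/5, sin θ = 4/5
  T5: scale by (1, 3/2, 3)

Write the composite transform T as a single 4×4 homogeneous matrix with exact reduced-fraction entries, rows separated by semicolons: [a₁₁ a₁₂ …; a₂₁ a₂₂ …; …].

T1 = [1 0 0 0; 0 1 -2 0; 0 0 1 0; 0 0 0 1]
T2·T1 = [1 0 0 0; 0 1 -2 0; 0 -2 5 0; 0 0 0 1]
T3·…·T1 = [1 0 0 0; 0 22/17 -59/17 0; 0 31/17 -70/17 0; 0 0 0 1]
T4·…·T1 = [1 0 0 0; 0 -38/17 457/85 0; 0 -1/17 -26/85 0; 0 0 0 1]
T5·…·T1 = [1 0 0 0; 0 -57/17 1371/170 0; 0 -3/17 -78/85 0; 0 0 0 1]

T = [1 0 0 0; 0 -57/17 1371/170 0; 0 -3/17 -78/85 0; 0 0 0 1]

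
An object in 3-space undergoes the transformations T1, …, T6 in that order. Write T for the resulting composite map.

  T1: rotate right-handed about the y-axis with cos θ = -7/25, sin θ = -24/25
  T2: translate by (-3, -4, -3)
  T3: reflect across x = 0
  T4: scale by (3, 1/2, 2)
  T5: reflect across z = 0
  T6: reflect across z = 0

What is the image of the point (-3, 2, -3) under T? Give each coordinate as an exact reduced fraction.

T1 rotate right-handed about the y-axis with cos θ = -7/25, sin θ = -24/25: (-3, 2, -3) → (93/25, 2, -51/25)
T2 translate by (-3, -4, -3): (93/25, 2, -51/25) → (18/25, -2, -126/25)
T3 reflect across x = 0: (18/25, -2, -126/25) → (-18/25, -2, -126/25)
T4 scale by (3, 1/2, 2): (-18/25, -2, -126/25) → (-54/25, -1, -252/25)
T5 reflect across z = 0: (-54/25, -1, -252/25) → (-54/25, -1, 252/25)
T6 reflect across z = 0: (-54/25, -1, 252/25) → (-54/25, -1, -252/25)

T(p) = (-54/25, -1, -252/25)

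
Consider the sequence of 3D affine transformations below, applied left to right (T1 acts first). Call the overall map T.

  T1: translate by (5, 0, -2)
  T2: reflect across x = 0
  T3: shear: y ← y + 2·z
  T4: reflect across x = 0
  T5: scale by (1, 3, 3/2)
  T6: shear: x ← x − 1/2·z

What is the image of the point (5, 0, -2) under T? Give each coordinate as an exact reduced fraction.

T1 translate by (5, 0, -2): (5, 0, -2) → (10, 0, -4)
T2 reflect across x = 0: (10, 0, -4) → (-10, 0, -4)
T3 shear: y ← y + 2·z: (-10, 0, -4) → (-10, -8, -4)
T4 reflect across x = 0: (-10, -8, -4) → (10, -8, -4)
T5 scale by (1, 3, 3/2): (10, -8, -4) → (10, -24, -6)
T6 shear: x ← x − 1/2·z: (10, -24, -6) → (13, -24, -6)

T(p) = (13, -24, -6)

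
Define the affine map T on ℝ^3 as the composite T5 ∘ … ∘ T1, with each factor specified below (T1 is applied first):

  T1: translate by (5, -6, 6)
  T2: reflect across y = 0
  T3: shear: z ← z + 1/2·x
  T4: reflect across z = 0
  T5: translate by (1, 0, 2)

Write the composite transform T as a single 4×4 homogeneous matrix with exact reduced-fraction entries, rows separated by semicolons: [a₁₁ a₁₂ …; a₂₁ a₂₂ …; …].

T = [1 0 0 6; 0 -1 0 6; -1/2 0 -1 -13/2; 0 0 0 1]

T1 = [1 0 0 5; 0 1 0 -6; 0 0 1 6; 0 0 0 1]
T2·T1 = [1 0 0 5; 0 -1 0 6; 0 0 1 6; 0 0 0 1]
T3·…·T1 = [1 0 0 5; 0 -1 0 6; 1/2 0 1 17/2; 0 0 0 1]
T4·…·T1 = [1 0 0 5; 0 -1 0 6; -1/2 0 -1 -17/2; 0 0 0 1]
T5·…·T1 = [1 0 0 6; 0 -1 0 6; -1/2 0 -1 -13/2; 0 0 0 1]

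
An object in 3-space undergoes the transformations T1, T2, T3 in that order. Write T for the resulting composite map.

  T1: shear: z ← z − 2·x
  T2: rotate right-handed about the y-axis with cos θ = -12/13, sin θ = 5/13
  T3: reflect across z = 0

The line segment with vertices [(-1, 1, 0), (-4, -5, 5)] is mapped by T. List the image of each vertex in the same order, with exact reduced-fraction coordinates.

image vertices: (22/13, 1, 19/13), (113/13, -5, 136/13)

T1 shear: z ← z − 2·x: (-1, 1, 0) → (-1, 1, 2); (-4, -5, 5) → (-4, -5, 13)
T2 rotate right-handed about the y-axis with cos θ = -12/13, sin θ = 5/13: (-1, 1, 2) → (22/13, 1, -19/13); (-4, -5, 13) → (113/13, -5, -136/13)
T3 reflect across z = 0: (22/13, 1, -19/13) → (22/13, 1, 19/13); (113/13, -5, -136/13) → (113/13, -5, 136/13)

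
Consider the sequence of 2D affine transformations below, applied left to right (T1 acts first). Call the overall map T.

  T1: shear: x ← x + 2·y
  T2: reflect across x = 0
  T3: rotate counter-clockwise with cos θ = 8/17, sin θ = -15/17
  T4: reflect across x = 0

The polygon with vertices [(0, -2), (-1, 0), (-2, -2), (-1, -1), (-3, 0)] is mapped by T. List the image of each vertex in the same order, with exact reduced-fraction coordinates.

T1 shear: x ← x + 2·y: (0, -2) → (-4, -2); (-1, 0) → (-1, 0); (-2, -2) → (-6, -2); (-1, -1) → (-3, -1); (-3, 0) → (-3, 0)
T2 reflect across x = 0: (-4, -2) → (4, -2); (-1, 0) → (1, 0); (-6, -2) → (6, -2); (-3, -1) → (3, -1); (-3, 0) → (3, 0)
T3 rotate counter-clockwise with cos θ = 8/17, sin θ = -15/17: (4, -2) → (2/17, -76/17); (1, 0) → (8/17, -15/17); (6, -2) → (18/17, -106/17); (3, -1) → (9/17, -53/17); (3, 0) → (24/17, -45/17)
T4 reflect across x = 0: (2/17, -76/17) → (-2/17, -76/17); (8/17, -15/17) → (-8/17, -15/17); (18/17, -106/17) → (-18/17, -106/17); (9/17, -53/17) → (-9/17, -53/17); (24/17, -45/17) → (-24/17, -45/17)

image vertices: (-2/17, -76/17), (-8/17, -15/17), (-18/17, -106/17), (-9/17, -53/17), (-24/17, -45/17)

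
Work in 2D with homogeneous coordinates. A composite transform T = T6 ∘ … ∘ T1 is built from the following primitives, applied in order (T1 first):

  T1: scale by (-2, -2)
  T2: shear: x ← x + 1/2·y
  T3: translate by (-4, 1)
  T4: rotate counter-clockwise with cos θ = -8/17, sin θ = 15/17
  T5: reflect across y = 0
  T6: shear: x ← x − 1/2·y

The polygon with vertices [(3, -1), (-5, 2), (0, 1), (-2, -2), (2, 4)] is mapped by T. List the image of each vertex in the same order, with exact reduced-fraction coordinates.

image vertices: (-105/34, 159/17), (55/17, -84/17), (43/34, 67/17), (-96/17, 10/17), (139/17, 124/17)

T1 scale by (-2, -2): (3, -1) → (-6, 2); (-5, 2) → (10, -4); (0, 1) → (0, -2); (-2, -2) → (4, 4); (2, 4) → (-4, -8)
T2 shear: x ← x + 1/2·y: (-6, 2) → (-5, 2); (10, -4) → (8, -4); (0, -2) → (-1, -2); (4, 4) → (6, 4); (-4, -8) → (-8, -8)
T3 translate by (-4, 1): (-5, 2) → (-9, 3); (8, -4) → (4, -3); (-1, -2) → (-5, -1); (6, 4) → (2, 5); (-8, -8) → (-12, -7)
T4 rotate counter-clockwise with cos θ = -8/17, sin θ = 15/17: (-9, 3) → (27/17, -159/17); (4, -3) → (13/17, 84/17); (-5, -1) → (55/17, -67/17); (2, 5) → (-91/17, -10/17); (-12, -7) → (201/17, -124/17)
T5 reflect across y = 0: (27/17, -159/17) → (27/17, 159/17); (13/17, 84/17) → (13/17, -84/17); (55/17, -67/17) → (55/17, 67/17); (-91/17, -10/17) → (-91/17, 10/17); (201/17, -124/17) → (201/17, 124/17)
T6 shear: x ← x − 1/2·y: (27/17, 159/17) → (-105/34, 159/17); (13/17, -84/17) → (55/17, -84/17); (55/17, 67/17) → (43/34, 67/17); (-91/17, 10/17) → (-96/17, 10/17); (201/17, 124/17) → (139/17, 124/17)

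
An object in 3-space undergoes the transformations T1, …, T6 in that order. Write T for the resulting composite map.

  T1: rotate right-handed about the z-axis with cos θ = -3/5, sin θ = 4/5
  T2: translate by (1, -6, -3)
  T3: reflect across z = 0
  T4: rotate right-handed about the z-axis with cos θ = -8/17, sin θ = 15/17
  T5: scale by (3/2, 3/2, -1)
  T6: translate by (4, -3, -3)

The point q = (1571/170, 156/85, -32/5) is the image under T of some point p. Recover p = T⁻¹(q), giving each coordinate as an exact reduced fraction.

p = (1, -1, -2/5)

T1 = [-3/5 -4/5 0 0; 4/5 -3/5 0 0; 0 0 1 0; 0 0 0 1]
T2·T1 = [-3/5 -4/5 0 1; 4/5 -3/5 0 -6; 0 0 1 -3; 0 0 0 1]
T3·…·T1 = [-3/5 -4/5 0 1; 4/5 -3/5 0 -6; 0 0 -1 3; 0 0 0 1]
T4·…·T1 = [-36/85 77/85 0 82/17; -77/85 -36/85 0 63/17; 0 0 -1 3; 0 0 0 1]
T5·…·T1 = [-54/85 231/170 0 123/17; -231/170 -54/85 0 189/34; 0 0 1 -3; 0 0 0 1]
T6·…·T1 = [-54/85 231/170 0 191/17; -231/170 -54/85 0 87/34; 0 0 1 -6; 0 0 0 1]
det M = 9/4; M⁻¹ = [-24/85 -154/255 0 401/85; 154/255 -24/85 0 -1546/255; 0 0 1 6; 0 0 0 1]
M⁻¹ · (1571/170, 156/85, -32/5)ᵀ = (1, -1, -2/5)ᵀ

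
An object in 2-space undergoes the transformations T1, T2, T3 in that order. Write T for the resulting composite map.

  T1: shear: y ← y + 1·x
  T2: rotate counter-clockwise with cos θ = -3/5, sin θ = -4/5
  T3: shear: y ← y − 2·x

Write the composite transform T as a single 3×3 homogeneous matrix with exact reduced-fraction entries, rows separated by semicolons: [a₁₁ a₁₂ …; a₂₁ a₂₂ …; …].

T = [1/5 4/5 0; -9/5 -11/5 0; 0 0 1]

T1 = [1 0 0; 1 1 0; 0 0 1]
T2·T1 = [1/5 4/5 0; -7/5 -3/5 0; 0 0 1]
T3·…·T1 = [1/5 4/5 0; -9/5 -11/5 0; 0 0 1]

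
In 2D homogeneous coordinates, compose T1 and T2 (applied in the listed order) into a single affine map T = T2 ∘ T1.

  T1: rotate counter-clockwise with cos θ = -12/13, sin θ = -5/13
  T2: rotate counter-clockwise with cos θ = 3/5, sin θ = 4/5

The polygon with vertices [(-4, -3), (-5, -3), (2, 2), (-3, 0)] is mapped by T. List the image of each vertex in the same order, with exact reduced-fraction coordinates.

image vertices: (-25/13, 60/13), (-109/65, 363/65), (94/65, -158/65), (48/65, 189/65)

T1 rotate counter-clockwise with cos θ = -12/13, sin θ = -5/13: (-4, -3) → (33/13, 56/13); (-5, -3) → (45/13, 61/13); (2, 2) → (-14/13, -34/13); (-3, 0) → (36/13, 15/13)
T2 rotate counter-clockwise with cos θ = 3/5, sin θ = 4/5: (33/13, 56/13) → (-25/13, 60/13); (45/13, 61/13) → (-109/65, 363/65); (-14/13, -34/13) → (94/65, -158/65); (36/13, 15/13) → (48/65, 189/65)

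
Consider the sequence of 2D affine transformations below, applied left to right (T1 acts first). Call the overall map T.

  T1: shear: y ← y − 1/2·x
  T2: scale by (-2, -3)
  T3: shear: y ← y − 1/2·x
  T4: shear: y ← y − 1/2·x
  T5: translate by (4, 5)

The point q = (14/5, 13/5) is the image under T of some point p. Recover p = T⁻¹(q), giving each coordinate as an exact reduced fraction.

p = (3/5, 3/2)

T1 = [1 0 0; -1/2 1 0; 0 0 1]
T2·T1 = [-2 0 0; 3/2 -3 0; 0 0 1]
T3·…·T1 = [-2 0 0; 5/2 -3 0; 0 0 1]
T4·…·T1 = [-2 0 0; 7/2 -3 0; 0 0 1]
T5·…·T1 = [-2 0 4; 7/2 -3 5; 0 0 1]
det M = 6; M⁻¹ = [-1/2 0 2; -7/12 -1/3 4; 0 0 1]
M⁻¹ · (14/5, 13/5)ᵀ = (3/5, 3/2)ᵀ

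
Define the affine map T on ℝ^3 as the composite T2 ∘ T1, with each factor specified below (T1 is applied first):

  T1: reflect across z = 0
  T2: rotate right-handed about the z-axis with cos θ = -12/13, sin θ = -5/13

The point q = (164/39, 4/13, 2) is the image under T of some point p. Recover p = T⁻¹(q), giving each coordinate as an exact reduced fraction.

p = (-4, 4/3, -2)

T1 = [1 0 0 0; 0 1 0 0; 0 0 -1 0; 0 0 0 1]
T2·T1 = [-12/13 5/13 0 0; -5/13 -12/13 0 0; 0 0 -1 0; 0 0 0 1]
det M = -1; M⁻¹ = [-12/13 -5/13 0 0; 5/13 -12/13 0 0; 0 0 -1 0; 0 0 0 1]
M⁻¹ · (164/39, 4/13, 2)ᵀ = (-4, 4/3, -2)ᵀ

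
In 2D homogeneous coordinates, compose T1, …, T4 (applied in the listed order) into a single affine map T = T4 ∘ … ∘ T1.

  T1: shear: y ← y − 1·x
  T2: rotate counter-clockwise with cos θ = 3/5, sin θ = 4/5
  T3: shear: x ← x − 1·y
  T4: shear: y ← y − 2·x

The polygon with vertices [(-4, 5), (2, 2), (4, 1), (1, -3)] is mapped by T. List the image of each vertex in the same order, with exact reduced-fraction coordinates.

image vertices: (-59/5, 129/5), (-2/5, 12/5), (17/5, -27/5), (27/5, -62/5)

T1 shear: y ← y − 1·x: (-4, 5) → (-4, 9); (2, 2) → (2, 0); (4, 1) → (4, -3); (1, -3) → (1, -4)
T2 rotate counter-clockwise with cos θ = 3/5, sin θ = 4/5: (-4, 9) → (-48/5, 11/5); (2, 0) → (6/5, 8/5); (4, -3) → (24/5, 7/5); (1, -4) → (19/5, -8/5)
T3 shear: x ← x − 1·y: (-48/5, 11/5) → (-59/5, 11/5); (6/5, 8/5) → (-2/5, 8/5); (24/5, 7/5) → (17/5, 7/5); (19/5, -8/5) → (27/5, -8/5)
T4 shear: y ← y − 2·x: (-59/5, 11/5) → (-59/5, 129/5); (-2/5, 8/5) → (-2/5, 12/5); (17/5, 7/5) → (17/5, -27/5); (27/5, -8/5) → (27/5, -62/5)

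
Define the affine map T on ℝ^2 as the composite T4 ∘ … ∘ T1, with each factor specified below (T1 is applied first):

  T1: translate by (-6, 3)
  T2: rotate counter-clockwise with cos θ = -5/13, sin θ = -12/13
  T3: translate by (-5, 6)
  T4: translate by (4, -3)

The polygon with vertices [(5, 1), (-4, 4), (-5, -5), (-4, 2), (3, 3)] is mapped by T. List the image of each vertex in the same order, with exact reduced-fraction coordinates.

T1 translate by (-6, 3): (5, 1) → (-1, 4); (-4, 4) → (-10, 7); (-5, -5) → (-11, -2); (-4, 2) → (-10, 5); (3, 3) → (-3, 6)
T2 rotate counter-clockwise with cos θ = -5/13, sin θ = -12/13: (-1, 4) → (53/13, -8/13); (-10, 7) → (134/13, 85/13); (-11, -2) → (31/13, 142/13); (-10, 5) → (110/13, 95/13); (-3, 6) → (87/13, 6/13)
T3 translate by (-5, 6): (53/13, -8/13) → (-12/13, 70/13); (134/13, 85/13) → (69/13, 163/13); (31/13, 142/13) → (-34/13, 220/13); (110/13, 95/13) → (45/13, 173/13); (87/13, 6/13) → (22/13, 84/13)
T4 translate by (4, -3): (-12/13, 70/13) → (40/13, 31/13); (69/13, 163/13) → (121/13, 124/13); (-34/13, 220/13) → (18/13, 181/13); (45/13, 173/13) → (97/13, 134/13); (22/13, 84/13) → (74/13, 45/13)

image vertices: (40/13, 31/13), (121/13, 124/13), (18/13, 181/13), (97/13, 134/13), (74/13, 45/13)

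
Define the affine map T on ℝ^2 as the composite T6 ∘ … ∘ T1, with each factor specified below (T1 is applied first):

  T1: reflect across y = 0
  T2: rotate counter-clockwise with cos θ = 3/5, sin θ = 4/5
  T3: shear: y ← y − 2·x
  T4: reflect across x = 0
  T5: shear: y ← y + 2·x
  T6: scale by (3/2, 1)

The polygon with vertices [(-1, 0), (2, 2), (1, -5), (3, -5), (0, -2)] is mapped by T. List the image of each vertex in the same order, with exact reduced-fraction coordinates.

image vertices: (9/10, 8/5), (-21/5, -54/5), (51/10, 87/5), (33/10, 71/5), (12/5, 38/5)

T1 reflect across y = 0: (-1, 0) → (-1, 0); (2, 2) → (2, -2); (1, -5) → (1, 5); (3, -5) → (3, 5); (0, -2) → (0, 2)
T2 rotate counter-clockwise with cos θ = 3/5, sin θ = 4/5: (-1, 0) → (-3/5, -4/5); (2, -2) → (14/5, 2/5); (1, 5) → (-17/5, 19/5); (3, 5) → (-11/5, 27/5); (0, 2) → (-8/5, 6/5)
T3 shear: y ← y − 2·x: (-3/5, -4/5) → (-3/5, 2/5); (14/5, 2/5) → (14/5, -26/5); (-17/5, 19/5) → (-17/5, 53/5); (-11/5, 27/5) → (-11/5, 49/5); (-8/5, 6/5) → (-8/5, 22/5)
T4 reflect across x = 0: (-3/5, 2/5) → (3/5, 2/5); (14/5, -26/5) → (-14/5, -26/5); (-17/5, 53/5) → (17/5, 53/5); (-11/5, 49/5) → (11/5, 49/5); (-8/5, 22/5) → (8/5, 22/5)
T5 shear: y ← y + 2·x: (3/5, 2/5) → (3/5, 8/5); (-14/5, -26/5) → (-14/5, -54/5); (17/5, 53/5) → (17/5, 87/5); (11/5, 49/5) → (11/5, 71/5); (8/5, 22/5) → (8/5, 38/5)
T6 scale by (3/2, 1): (3/5, 8/5) → (9/10, 8/5); (-14/5, -54/5) → (-21/5, -54/5); (17/5, 87/5) → (51/10, 87/5); (11/5, 71/5) → (33/10, 71/5); (8/5, 38/5) → (12/5, 38/5)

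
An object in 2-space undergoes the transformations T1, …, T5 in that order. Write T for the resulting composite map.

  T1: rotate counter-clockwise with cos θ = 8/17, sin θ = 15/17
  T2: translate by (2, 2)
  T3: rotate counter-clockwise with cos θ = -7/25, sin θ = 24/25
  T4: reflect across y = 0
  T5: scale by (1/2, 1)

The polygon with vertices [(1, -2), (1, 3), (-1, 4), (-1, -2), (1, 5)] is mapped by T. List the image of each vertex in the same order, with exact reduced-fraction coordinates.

T1 rotate counter-clockwise with cos θ = 8/17, sin θ = 15/17: (1, -2) → (38/17, -1/17); (1, 3) → (-37/17, 39/17); (-1, 4) → (-4, 1); (-1, -2) → (22/17, -31/17); (1, 5) → (-67/17, 55/17)
T2 translate by (2, 2): (38/17, -1/17) → (72/17, 33/17); (-37/17, 39/17) → (-3/17, 73/17); (-4, 1) → (-2, 3); (22/17, -31/17) → (56/17, 3/17); (-67/17, 55/17) → (-33/17, 89/17)
T3 rotate counter-clockwise with cos θ = -7/25, sin θ = 24/25: (72/17, 33/17) → (-1296/425, 1497/425); (-3/17, 73/17) → (-1731/425, -583/425); (-2, 3) → (-58/25, -69/25); (56/17, 3/17) → (-464/425, 1323/425); (-33/17, 89/17) → (-381/85, -283/85)
T4 reflect across y = 0: (-1296/425, 1497/425) → (-1296/425, -1497/425); (-1731/425, -583/425) → (-1731/425, 583/425); (-58/25, -69/25) → (-58/25, 69/25); (-464/425, 1323/425) → (-464/425, -1323/425); (-381/85, -283/85) → (-381/85, 283/85)
T5 scale by (1/2, 1): (-1296/425, -1497/425) → (-648/425, -1497/425); (-1731/425, 583/425) → (-1731/850, 583/425); (-58/25, 69/25) → (-29/25, 69/25); (-464/425, -1323/425) → (-232/425, -1323/425); (-381/85, 283/85) → (-381/170, 283/85)

image vertices: (-648/425, -1497/425), (-1731/850, 583/425), (-29/25, 69/25), (-232/425, -1323/425), (-381/170, 283/85)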